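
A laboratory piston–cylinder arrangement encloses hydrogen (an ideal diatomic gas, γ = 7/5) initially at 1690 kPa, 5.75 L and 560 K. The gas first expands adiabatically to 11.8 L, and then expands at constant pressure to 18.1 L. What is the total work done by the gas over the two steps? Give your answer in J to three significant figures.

Step 1 (adiabatic): W = (P₁V₁ − P₂V₂)/(γ−1) = (9718 − 7289)/0.4 = 6071 J.
After step 1: P = 617.7 kPa, V = 11.8 L, T = 420.1 K.
Step 2 (isobaric): W = PΔV = (617.7 kPa)(18.1 − 11.8 L) = 3892 J.
W_total = 6071 + 3892 = 9963 J.

W_total ≈ 9960 J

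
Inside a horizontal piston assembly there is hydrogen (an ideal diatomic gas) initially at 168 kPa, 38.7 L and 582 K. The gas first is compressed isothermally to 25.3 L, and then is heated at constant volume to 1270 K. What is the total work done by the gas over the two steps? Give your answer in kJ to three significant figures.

Step 1 (isothermal): W = P₁V₁ ln(V₂/V₁) = (6502) ln(25.3/38.7) = -2763 J.
Step 2 (isochoric): W = 0 (constant volume).
W_total = -2763 + 0 = -2763 J.

W_total ≈ -2.76 kJ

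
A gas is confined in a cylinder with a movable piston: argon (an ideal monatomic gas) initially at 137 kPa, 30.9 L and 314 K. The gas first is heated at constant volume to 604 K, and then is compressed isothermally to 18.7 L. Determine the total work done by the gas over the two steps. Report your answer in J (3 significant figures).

Step 1 (isochoric): W = 0 (constant volume).
After step 1: P = 263.5 kPa (V unchanged).
Step 2 (isothermal): W = P₁V₁ ln(V₂/V₁) = (8143) ln(18.7/30.9) = -4090 J.
W_total = 0 − 4090 = -4090 J.

W_total ≈ -4090 J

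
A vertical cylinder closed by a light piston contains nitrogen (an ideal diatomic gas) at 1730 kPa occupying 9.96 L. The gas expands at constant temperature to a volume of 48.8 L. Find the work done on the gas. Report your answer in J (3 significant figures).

Isothermal: W = nRT ln(V₂/V₁) = P₁V₁ ln(V₂/V₁).
P₁V₁ = (1730 kPa)(9.96 L) = 17231 J.
W = 17231 × ln(48.8/9.96) = 17231 × 1.589
W_by_gas = 27382 J; work on gas = −W_by = -27382 J.

W ≈ -27400 J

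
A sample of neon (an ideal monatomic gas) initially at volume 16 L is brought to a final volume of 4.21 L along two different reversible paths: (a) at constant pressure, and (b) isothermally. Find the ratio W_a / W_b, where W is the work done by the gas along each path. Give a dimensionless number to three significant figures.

W_a / W_b ≈ 0.552

Path (a) isobaric: W = P₁(V₂ − V₁) → W_a/(P₁V₁) = -0.7369.
Path (b) isothermal: W = P₁V₁ ln(V₂/V₁) → W_b/(P₁V₁) = -1.335.
W_a / W_b = -0.7369 / -1.335 = 0.5519.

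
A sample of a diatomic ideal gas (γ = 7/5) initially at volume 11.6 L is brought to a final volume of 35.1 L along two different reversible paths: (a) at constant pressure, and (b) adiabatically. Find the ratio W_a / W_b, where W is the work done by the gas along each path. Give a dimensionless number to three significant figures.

Path (a) isobaric: W = P₁(V₂ − V₁) → W_a/(P₁V₁) = 2.026.
Path (b) adiabatic: W = P₁V₁(1 − (V₁/V₂)^(γ−1))/(γ−1) → W_b/(P₁V₁) = 0.8945.
W_a / W_b = 2.026 / 0.8945 = 2.265.

W_a / W_b ≈ 2.26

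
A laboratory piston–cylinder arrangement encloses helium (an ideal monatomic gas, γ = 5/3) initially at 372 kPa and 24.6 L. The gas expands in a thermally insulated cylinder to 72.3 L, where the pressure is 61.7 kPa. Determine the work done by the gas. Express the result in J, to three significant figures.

W ≈ 7040 J

Adiabatic: W = (P₁V₁ − P₂V₂)/(γ − 1) with γ = 5/3.
P₁V₁ = 9151 J, P₂V₂ = 4461 J.
W = (9151 − 4461) / 0.6667 = 7035 J.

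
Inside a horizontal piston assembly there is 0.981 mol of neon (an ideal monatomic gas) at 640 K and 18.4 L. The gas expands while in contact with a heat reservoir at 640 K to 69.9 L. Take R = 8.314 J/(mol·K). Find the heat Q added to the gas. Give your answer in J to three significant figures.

Isothermal ⇒ ΔU = 0, so Q = W = nRT ln(V₂/V₁).
Q = (0.981)(8.314)(640) ln(69.9/18.4) = 5220 × 1.335 = 6967 J.

Q ≈ 6970 J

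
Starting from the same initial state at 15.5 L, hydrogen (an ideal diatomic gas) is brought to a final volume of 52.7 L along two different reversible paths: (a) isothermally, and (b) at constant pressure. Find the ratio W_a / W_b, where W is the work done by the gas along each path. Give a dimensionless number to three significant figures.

W_a / W_b ≈ 0.510

Path (a) isothermal: W = P₁V₁ ln(V₂/V₁) → W_a/(P₁V₁) = 1.224.
Path (b) isobaric: W = P₁(V₂ − V₁) → W_b/(P₁V₁) = 2.4.
W_a / W_b = 1.224 / 2.4 = 0.5099.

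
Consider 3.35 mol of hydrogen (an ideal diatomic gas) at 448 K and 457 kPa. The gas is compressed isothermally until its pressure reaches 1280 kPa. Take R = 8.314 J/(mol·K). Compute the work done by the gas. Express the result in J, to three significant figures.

Isothermal process: W = nRT ln(V₂/V₁) = nRT ln(P₁/P₂).
W = (3.35)(8.314)(448) × ln(457/1280)
  = 12478 × ln(0.357) = 12478 × -1.03
W_by_gas = -12851 J.

W ≈ -12900 J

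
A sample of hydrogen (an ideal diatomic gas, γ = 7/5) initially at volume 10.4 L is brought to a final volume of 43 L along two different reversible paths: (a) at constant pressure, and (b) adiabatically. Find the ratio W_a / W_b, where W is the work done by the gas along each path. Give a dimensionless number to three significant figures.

W_a / W_b ≈ 2.89

Path (a) isobaric: W = P₁(V₂ − V₁) → W_a/(P₁V₁) = 3.135.
Path (b) adiabatic: W = P₁V₁(1 − (V₁/V₂)^(γ−1))/(γ−1) → W_b/(P₁V₁) = 1.083.
W_a / W_b = 3.135 / 1.083 = 2.894.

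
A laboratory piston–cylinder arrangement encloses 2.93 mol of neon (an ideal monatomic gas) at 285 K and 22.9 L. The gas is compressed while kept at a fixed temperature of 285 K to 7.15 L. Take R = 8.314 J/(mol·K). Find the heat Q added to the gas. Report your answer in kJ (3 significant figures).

Isothermal ⇒ ΔU = 0, so Q = W = nRT ln(V₂/V₁).
Q = (2.93)(8.314)(285) ln(7.15/22.9) = 6943 × -1.164 = -8081 J.

Q ≈ -8.08 kJ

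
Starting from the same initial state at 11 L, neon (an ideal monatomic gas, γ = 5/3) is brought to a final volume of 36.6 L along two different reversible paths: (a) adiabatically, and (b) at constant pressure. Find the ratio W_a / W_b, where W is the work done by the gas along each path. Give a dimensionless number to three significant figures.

W_a / W_b ≈ 0.355

Path (a) adiabatic: W = P₁V₁(1 − (V₁/V₂)^(γ−1))/(γ−1) → W_a/(P₁V₁) = 0.827.
Path (b) isobaric: W = P₁(V₂ − V₁) → W_b/(P₁V₁) = 2.327.
W_a / W_b = 0.827 / 2.327 = 0.3553.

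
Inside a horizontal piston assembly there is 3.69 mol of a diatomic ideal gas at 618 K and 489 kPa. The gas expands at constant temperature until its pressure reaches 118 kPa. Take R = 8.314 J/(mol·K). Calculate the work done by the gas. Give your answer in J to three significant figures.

Isothermal process: W = nRT ln(V₂/V₁) = nRT ln(P₁/P₂).
W = (3.69)(8.314)(618) × ln(489/118)
  = 18959 × ln(4.144) = 18959 × 1.422
W_by_gas = 26954 J.

W ≈ 27000 J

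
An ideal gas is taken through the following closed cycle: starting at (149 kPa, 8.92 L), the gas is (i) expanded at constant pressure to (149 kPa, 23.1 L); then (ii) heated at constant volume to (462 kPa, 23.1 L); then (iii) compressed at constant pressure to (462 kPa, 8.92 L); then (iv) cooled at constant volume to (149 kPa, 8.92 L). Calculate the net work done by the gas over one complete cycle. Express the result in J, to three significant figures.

Constant-volume legs do no work.
W(i) = (149)(23.1 − 8.92) = 2113 J; W(iii) = (462)(8.92 − 23.1) = -6551 J.
W_net = 2113 − 6551 = -4438 J (the counter-clockwise enclosed area).

W_net ≈ -4440 J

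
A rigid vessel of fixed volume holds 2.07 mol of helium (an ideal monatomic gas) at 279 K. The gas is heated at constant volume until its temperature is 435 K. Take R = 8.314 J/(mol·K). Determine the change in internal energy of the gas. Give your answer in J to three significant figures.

ΔU ≈ 4030 J

Constant volume ⇒ W = 0, so Q = ΔU = nCᵥΔT with Cᵥ = 3R/2 = 12.47 J/(mol·K).
ΔU = (2.07)(12.47)(435 − 279) = 4027 J.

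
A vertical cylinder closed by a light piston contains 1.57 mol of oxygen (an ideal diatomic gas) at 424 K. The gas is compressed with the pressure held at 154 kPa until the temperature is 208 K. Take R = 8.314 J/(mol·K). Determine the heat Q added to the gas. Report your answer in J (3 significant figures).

Isobaric: W = nRΔT = (1.57)(8.314)(-216) = -2819 J.
ΔU = nCᵥΔT with Cᵥ = 5R/2: ΔU = (1.57)(20.79)(-216) = -7049 J.
Q = ΔU + W = -7049 − 2819 = -9868 J.

Q ≈ -9870 J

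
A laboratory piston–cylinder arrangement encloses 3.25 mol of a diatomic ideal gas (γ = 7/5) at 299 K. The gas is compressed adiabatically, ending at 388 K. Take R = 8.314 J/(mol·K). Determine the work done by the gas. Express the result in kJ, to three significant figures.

Adiabatic ⇒ Q = 0, so W_by = −ΔU = nCᵥ(T₁ − T₂).
Cᵥ = 5R/2 = 20.79 J/(mol·K).
W = (3.25)(20.79)(299 − 388) = -6012 J.

W ≈ -6.01 kJ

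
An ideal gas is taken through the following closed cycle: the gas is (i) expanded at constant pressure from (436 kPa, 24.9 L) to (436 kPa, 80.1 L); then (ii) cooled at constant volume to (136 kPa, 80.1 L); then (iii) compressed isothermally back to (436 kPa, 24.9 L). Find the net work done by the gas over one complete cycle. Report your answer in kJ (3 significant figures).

Leg (i): W = PΔV = (436)(80.1 − 24.9) = 24067 J.
Leg (ii): W = 0.
Leg (iii): W = PᵢVᵢ ln(V_f/Vᵢ) = (10894) ln(24.9/80.1) = -12728 J.
W_net = 24067 − 12728 = 11339 J.

W_net ≈ 11.3 kJ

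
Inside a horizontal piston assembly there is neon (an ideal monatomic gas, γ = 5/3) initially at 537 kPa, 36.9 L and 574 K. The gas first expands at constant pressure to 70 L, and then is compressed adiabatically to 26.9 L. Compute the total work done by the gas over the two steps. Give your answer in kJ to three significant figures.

W_total ≈ -32.5 kJ

Step 1 (isobaric): W = PΔV = (537 kPa)(70 − 36.9 L) = 17775 J.
After step 1: P = 537 kPa, V = 70 L, T = 1089 K.
Step 2 (adiabatic): W = (P₁V₁ − P₂V₂)/(γ−1) = (37590 − 71116)/0.667 = -50290 J.
W_total = 17775 − 50290 = -32515 J.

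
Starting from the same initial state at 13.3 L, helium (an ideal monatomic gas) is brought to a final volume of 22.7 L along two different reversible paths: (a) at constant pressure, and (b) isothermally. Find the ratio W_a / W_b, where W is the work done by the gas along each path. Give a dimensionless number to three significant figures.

Path (a) isobaric: W = P₁(V₂ − V₁) → W_a/(P₁V₁) = 0.7068.
Path (b) isothermal: W = P₁V₁ ln(V₂/V₁) → W_b/(P₁V₁) = 0.5346.
W_a / W_b = 0.7068 / 0.5346 = 1.322.

W_a / W_b ≈ 1.32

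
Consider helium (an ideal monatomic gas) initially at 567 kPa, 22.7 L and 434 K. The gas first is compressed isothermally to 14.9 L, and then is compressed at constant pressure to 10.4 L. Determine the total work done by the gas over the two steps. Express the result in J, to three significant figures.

Step 1 (isothermal): W = P₁V₁ ln(V₂/V₁) = (12871) ln(14.9/22.7) = -5419 J.
After step 1: P = 863.8 kPa, V = 14.9 L, T = 434 K.
Step 2 (isobaric): W = PΔV = (863.8 kPa)(10.4 − 14.9 L) = -3887 J.
W_total = -5419 − 3887 = -9306 J.

W_total ≈ -9310 J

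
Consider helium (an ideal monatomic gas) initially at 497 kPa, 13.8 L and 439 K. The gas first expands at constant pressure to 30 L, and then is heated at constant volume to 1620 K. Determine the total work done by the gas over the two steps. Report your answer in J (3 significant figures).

Step 1 (isobaric): W = PΔV = (497 kPa)(30 − 13.8 L) = 8051 J.
Step 2 (isochoric): W = 0 (constant volume).
W_total = 8051 + 0 = 8051 J.

W_total ≈ 8050 J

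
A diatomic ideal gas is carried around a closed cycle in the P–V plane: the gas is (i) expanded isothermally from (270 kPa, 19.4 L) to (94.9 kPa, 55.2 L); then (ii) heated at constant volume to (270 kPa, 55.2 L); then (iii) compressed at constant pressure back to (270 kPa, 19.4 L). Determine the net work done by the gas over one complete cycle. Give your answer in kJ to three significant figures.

Leg (i): W = PᵢVᵢ ln(V_f/Vᵢ) = (5238) ln(55.2/19.4) = 5477 J.
Leg (ii): W = 0.
Leg (iii): W = PΔV = (270)(19.4 − 55.2) = -9666 J.
W_net = 5477 − 9666 = -4189 J.

W_net ≈ -4.19 kJ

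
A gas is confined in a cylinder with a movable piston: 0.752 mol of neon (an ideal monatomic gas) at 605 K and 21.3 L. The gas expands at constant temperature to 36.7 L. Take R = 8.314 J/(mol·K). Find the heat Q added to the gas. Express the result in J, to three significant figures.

Q ≈ 2060 J

Isothermal ⇒ ΔU = 0, so Q = W = nRT ln(V₂/V₁).
Q = (0.752)(8.314)(605) ln(36.7/21.3) = 3783 × 0.5441 = 2058 J.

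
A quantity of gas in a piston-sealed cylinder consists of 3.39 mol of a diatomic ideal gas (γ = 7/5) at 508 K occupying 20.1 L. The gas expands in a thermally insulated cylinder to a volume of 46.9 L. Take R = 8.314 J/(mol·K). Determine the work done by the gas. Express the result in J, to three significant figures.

Adiabatic: TV^(γ−1) = const with γ = 7/5.
T₂ = T₁ (V₁/V₂)^(γ−1) = 508 × (20.1/46.9)^0.4 = 508 × 0.7125 = 362 K.
W_by = nCᵥ(T₁ − T₂) = (3.39)(20.79)(508 − 362) = 10289 J.

W ≈ 10300 J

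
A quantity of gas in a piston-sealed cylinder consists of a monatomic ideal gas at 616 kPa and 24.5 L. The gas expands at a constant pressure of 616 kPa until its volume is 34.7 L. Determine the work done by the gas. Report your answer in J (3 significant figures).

W ≈ 6280 J

Isobaric: W = P ΔV.
W = (616 kPa)(34.7 − 24.5 L) = (616)(10.2) = 6283 J.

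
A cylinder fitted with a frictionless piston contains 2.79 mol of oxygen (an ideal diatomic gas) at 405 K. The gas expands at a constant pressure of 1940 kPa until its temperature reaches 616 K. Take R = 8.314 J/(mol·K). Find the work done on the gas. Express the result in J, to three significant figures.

W ≈ -4890 J

Isobaric: W = P ΔV = nR ΔT.
W = (2.79)(8.314)(616 − 405) = 4894 J.
Work on gas = −W_by = -4894 J.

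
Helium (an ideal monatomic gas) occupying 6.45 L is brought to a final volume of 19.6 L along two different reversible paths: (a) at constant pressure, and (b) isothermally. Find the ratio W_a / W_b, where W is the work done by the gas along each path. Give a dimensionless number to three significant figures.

Path (a) isobaric: W = P₁(V₂ − V₁) → W_a/(P₁V₁) = 2.039.
Path (b) isothermal: W = P₁V₁ ln(V₂/V₁) → W_b/(P₁V₁) = 1.111.
W_a / W_b = 2.039 / 1.111 = 1.834.

W_a / W_b ≈ 1.83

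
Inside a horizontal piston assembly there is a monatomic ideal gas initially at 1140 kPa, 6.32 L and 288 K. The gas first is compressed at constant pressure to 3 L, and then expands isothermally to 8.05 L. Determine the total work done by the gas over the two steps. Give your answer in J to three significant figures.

Step 1 (isobaric): W = PΔV = (1140 kPa)(3 − 6.32 L) = -3785 J.
After step 1: P = 1140 kPa, V = 3 L, T = 136.7 K.
Step 2 (isothermal): W = P₁V₁ ln(V₂/V₁) = (3420) ln(8.05/3) = 3376 J.
W_total = -3785 + 3376 = -409.1 J.

W_total ≈ -409 J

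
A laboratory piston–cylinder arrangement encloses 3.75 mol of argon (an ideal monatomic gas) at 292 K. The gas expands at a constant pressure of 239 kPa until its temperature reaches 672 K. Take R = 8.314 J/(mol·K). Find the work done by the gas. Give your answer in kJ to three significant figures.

Isobaric: W = P ΔV = nR ΔT.
W = (3.75)(8.314)(672 − 292) = 11847 J.

W ≈ 11.8 kJ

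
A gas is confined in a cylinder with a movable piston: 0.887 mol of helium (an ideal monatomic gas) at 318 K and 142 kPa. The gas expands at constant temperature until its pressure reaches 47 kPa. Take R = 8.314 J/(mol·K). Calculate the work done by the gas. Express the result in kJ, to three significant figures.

Isothermal process: W = nRT ln(V₂/V₁) = nRT ln(P₁/P₂).
W = (0.887)(8.314)(318) × ln(142/47)
  = 2345 × ln(3.021) = 2345 × 1.106
W_by_gas = 2593 J.

W ≈ 2.59 kJ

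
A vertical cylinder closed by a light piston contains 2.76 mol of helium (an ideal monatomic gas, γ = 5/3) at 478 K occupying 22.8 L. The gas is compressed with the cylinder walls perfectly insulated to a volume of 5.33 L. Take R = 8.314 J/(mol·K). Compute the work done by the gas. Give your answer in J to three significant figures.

Adiabatic: TV^(γ−1) = const with γ = 5/3.
T₂ = T₁ (V₁/V₂)^(γ−1) = 478 × (22.8/5.33)^0.667 = 478 × 2.635 = 1260 K.
W_by = nCᵥ(T₁ − T₂) = (2.76)(12.47)(478 − 1260) = -26903 J.

W ≈ -26900 J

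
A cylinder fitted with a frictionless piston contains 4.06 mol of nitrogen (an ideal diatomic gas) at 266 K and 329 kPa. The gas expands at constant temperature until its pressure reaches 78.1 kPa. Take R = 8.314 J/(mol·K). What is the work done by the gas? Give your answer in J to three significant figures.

Isothermal process: W = nRT ln(V₂/V₁) = nRT ln(P₁/P₂).
W = (4.06)(8.314)(266) × ln(329/78.1)
  = 8979 × ln(4.213) = 8979 × 1.438
W_by_gas = 12912 J.

W ≈ 12900 J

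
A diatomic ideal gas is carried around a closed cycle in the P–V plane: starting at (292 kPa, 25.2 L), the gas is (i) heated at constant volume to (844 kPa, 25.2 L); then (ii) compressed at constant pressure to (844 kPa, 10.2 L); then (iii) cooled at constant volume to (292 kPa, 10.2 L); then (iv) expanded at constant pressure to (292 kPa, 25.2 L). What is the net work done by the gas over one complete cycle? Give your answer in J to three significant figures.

W_net ≈ -8280 J

Constant-volume legs do no work.
W(ii) = (844)(10.2 − 25.2) = -12660 J; W(iv) = (292)(25.2 − 10.2) = 4380 J.
W_net = -12660 + 4380 = -8280 J (the counter-clockwise enclosed area).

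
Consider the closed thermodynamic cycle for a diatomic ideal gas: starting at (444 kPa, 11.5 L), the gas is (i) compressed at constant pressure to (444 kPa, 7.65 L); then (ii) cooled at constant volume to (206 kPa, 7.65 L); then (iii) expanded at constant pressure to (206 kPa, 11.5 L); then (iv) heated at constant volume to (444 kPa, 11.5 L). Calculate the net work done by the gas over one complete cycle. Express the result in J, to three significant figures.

Constant-volume legs do no work.
W(i) = (444)(7.65 − 11.5) = -1709 J; W(iii) = (206)(11.5 − 7.65) = 793.1 J.
W_net = -1709 + 793.1 = -916.3 J (the counter-clockwise enclosed area).

W_net ≈ -916 J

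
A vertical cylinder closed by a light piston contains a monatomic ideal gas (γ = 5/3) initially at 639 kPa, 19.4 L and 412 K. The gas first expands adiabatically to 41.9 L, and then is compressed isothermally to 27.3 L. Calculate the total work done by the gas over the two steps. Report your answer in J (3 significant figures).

Step 1 (adiabatic): W = (P₁V₁ − P₂V₂)/(γ−1) = (12397 − 7419)/0.667 = 7466 J.
After step 1: P = 177.1 kPa, V = 41.9 L, T = 246.6 K.
Step 2 (isothermal): W = P₁V₁ ln(V₂/V₁) = (7419) ln(27.3/41.9) = -3178 J.
W_total = 7466 − 3178 = 4288 J.

W_total ≈ 4290 J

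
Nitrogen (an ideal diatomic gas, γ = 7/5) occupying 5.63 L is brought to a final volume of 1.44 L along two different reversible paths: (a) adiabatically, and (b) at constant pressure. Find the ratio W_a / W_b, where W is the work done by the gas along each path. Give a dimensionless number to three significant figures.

Path (a) adiabatic: W = P₁V₁(1 − (V₁/V₂)^(γ−1))/(γ−1) → W_a/(P₁V₁) = -1.813.
Path (b) isobaric: W = P₁(V₂ − V₁) → W_b/(P₁V₁) = -0.7442.
W_a / W_b = -1.813 / -0.7442 = 2.436.

W_a / W_b ≈ 2.44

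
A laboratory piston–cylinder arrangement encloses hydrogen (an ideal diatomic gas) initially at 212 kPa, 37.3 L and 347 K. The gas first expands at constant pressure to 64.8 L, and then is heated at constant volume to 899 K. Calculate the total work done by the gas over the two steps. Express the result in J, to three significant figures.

Step 1 (isobaric): W = PΔV = (212 kPa)(64.8 − 37.3 L) = 5830 J.
Step 2 (isochoric): W = 0 (constant volume).
W_total = 5830 + 0 = 5830 J.

W_total ≈ 5830 J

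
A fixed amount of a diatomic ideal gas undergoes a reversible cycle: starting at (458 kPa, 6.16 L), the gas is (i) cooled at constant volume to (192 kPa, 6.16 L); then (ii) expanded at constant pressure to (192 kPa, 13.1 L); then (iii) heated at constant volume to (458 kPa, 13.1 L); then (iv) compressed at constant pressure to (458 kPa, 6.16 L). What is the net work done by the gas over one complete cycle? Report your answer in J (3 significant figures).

Constant-volume legs do no work.
W(ii) = (192)(13.1 − 6.16) = 1332 J; W(iv) = (458)(6.16 − 13.1) = -3179 J.
W_net = 1332 − 3179 = -1846 J (the counter-clockwise enclosed area).

W_net ≈ -1850 J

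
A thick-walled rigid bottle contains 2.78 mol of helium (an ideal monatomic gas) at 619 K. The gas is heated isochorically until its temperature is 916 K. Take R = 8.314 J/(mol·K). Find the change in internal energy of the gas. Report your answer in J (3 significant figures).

Constant volume ⇒ W = 0, so Q = ΔU = nCᵥΔT with Cᵥ = 3R/2 = 12.47 J/(mol·K).
ΔU = (2.78)(12.47)(916 − 619) = 10297 J.

ΔU ≈ 10300 J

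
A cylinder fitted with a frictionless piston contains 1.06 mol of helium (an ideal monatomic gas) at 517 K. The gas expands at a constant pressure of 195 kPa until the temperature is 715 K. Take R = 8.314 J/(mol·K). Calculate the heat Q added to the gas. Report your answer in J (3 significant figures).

Isobaric: W = nRΔT = (1.06)(8.314)(198) = 1745 J.
ΔU = nCᵥΔT with Cᵥ = 3R/2: ΔU = (1.06)(12.47)(198) = 2617 J.
Q = ΔU + W = 2617 + 1745 = 4362 J.

Q ≈ 4360 J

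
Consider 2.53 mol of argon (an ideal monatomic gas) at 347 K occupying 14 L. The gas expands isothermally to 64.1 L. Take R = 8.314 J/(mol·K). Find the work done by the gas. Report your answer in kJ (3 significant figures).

Isothermal: W = nRT ln(V₂/V₁).
W = (2.53)(8.314)(347) × ln(64.1/14)
  = 7299 × 1.521
W_by_gas = 11105 J.

W ≈ 11.1 kJ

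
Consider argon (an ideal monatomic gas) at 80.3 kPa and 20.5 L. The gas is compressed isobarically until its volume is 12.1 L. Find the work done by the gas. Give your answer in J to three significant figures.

Isobaric: W = P ΔV.
W = (80.3 kPa)(12.1 − 20.5 L) = (80.3)(-8.4) = -674.5 J.

W ≈ -675 J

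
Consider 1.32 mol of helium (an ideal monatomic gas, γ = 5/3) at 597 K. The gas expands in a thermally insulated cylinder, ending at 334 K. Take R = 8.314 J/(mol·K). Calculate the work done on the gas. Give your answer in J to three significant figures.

W ≈ -4330 J

Adiabatic ⇒ Q = 0, so W_by = −ΔU = nCᵥ(T₁ − T₂).
Cᵥ = 3R/2 = 12.47 J/(mol·K).
W = (1.32)(12.47)(597 − 334) = 4329 J.
Work on gas = −W_by = -4329 J.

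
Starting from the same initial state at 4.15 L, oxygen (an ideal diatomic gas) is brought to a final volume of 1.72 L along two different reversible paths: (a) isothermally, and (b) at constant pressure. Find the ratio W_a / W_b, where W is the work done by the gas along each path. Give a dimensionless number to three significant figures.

W_a / W_b ≈ 1.50

Path (a) isothermal: W = P₁V₁ ln(V₂/V₁) → W_a/(P₁V₁) = -0.8808.
Path (b) isobaric: W = P₁(V₂ − V₁) → W_b/(P₁V₁) = -0.5855.
W_a / W_b = -0.8808 / -0.5855 = 1.504.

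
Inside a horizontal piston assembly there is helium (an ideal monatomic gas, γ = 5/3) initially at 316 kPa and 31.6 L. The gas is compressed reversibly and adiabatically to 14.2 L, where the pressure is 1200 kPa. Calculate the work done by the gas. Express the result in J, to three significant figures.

Adiabatic: W = (P₁V₁ − P₂V₂)/(γ − 1) with γ = 5/3.
P₁V₁ = 9986 J, P₂V₂ = 17040 J.
W = (9986 − 17040) / 0.6667 = -10582 J.

W ≈ -10600 J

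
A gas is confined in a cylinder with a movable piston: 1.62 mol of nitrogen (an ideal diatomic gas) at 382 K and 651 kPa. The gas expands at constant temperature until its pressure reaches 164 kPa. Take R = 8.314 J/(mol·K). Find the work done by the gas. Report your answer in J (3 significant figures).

W ≈ 7090 J

Isothermal process: W = nRT ln(V₂/V₁) = nRT ln(P₁/P₂).
W = (1.62)(8.314)(382) × ln(651/164)
  = 5145 × ln(3.97) = 5145 × 1.379
W_by_gas = 7093 J.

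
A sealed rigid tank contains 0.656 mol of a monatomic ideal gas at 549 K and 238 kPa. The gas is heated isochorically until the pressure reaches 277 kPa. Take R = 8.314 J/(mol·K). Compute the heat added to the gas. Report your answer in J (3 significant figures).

Constant volume ⇒ W = 0, so Q = ΔU = nCᵥΔT with Cᵥ = 3R/2 = 12.47 J/(mol·K).
At constant V, T₂/T₁ = P₂/P₁ ⇒ ΔT = T₁(P₂/P₁ − 1) = 549·(277/238 − 1) = 89.96 K.
ΔU = (0.656)(12.47)(89.96) = 736 J.

Q ≈ 736 J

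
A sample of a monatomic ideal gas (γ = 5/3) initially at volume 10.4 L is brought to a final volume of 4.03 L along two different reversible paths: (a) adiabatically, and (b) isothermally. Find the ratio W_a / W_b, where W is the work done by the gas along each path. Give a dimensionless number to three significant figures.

Path (a) adiabatic: W = P₁V₁(1 − (V₁/V₂)^(γ−1))/(γ−1) → W_a/(P₁V₁) = -1.322.
Path (b) isothermal: W = P₁V₁ ln(V₂/V₁) → W_b/(P₁V₁) = -0.948.
W_a / W_b = -1.322 / -0.948 = 1.395.

W_a / W_b ≈ 1.39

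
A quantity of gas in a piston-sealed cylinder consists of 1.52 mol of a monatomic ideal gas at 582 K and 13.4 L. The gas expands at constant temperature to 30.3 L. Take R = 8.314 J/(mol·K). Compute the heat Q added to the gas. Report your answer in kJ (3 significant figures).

Q ≈ 6.00 kJ

Isothermal ⇒ ΔU = 0, so Q = W = nRT ln(V₂/V₁).
Q = (1.52)(8.314)(582) ln(30.3/13.4) = 7355 × 0.8159 = 6001 J.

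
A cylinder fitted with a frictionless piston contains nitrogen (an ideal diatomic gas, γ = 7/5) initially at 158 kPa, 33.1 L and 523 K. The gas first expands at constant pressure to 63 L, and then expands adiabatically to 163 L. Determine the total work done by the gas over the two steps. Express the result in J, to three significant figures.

W_total ≈ 12600 J

Step 1 (isobaric): W = PΔV = (158 kPa)(63 − 33.1 L) = 4724 J.
After step 1: P = 158 kPa, V = 63 L, T = 995.4 K.
Step 2 (adiabatic): W = (P₁V₁ − P₂V₂)/(γ−1) = (9954 − 6805)/0.4 = 7871 J.
W_total = 4724 + 7871 = 12595 J.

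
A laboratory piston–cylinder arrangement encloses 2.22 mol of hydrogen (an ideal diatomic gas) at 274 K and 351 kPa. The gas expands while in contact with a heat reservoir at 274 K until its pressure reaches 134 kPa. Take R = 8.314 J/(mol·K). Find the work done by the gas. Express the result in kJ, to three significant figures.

Isothermal process: W = nRT ln(V₂/V₁) = nRT ln(P₁/P₂).
W = (2.22)(8.314)(274) × ln(351/134)
  = 5057 × ln(2.619) = 5057 × 0.9629
W_by_gas = 4870 J.

W ≈ 4.87 kJ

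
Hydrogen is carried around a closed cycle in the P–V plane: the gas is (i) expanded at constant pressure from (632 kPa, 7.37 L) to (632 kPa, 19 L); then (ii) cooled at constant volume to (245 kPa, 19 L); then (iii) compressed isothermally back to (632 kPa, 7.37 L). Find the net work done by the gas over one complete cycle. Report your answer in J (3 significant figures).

W_net ≈ 2940 J

Leg (i): W = PΔV = (632)(19 − 7.37) = 7350 J.
Leg (ii): W = 0.
Leg (iii): W = PᵢVᵢ ln(V_f/Vᵢ) = (4655) ln(7.37/19) = -4408 J.
W_net = 7350 − 4408 = 2942 J.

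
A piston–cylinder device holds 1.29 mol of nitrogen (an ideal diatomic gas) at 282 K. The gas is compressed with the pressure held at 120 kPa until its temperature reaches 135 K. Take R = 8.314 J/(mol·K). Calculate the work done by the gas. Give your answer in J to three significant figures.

W ≈ -1580 J

Isobaric: W = P ΔV = nR ΔT.
W = (1.29)(8.314)(135 − 282) = -1577 J.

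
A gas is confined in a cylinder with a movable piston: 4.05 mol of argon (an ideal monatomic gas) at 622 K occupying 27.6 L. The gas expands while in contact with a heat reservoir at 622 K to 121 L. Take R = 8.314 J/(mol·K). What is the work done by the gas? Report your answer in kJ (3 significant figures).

Isothermal: W = nRT ln(V₂/V₁).
W = (4.05)(8.314)(622) × ln(121/27.6)
  = 20944 × 1.478
W_by_gas = 30954 J.

W ≈ 31.0 kJ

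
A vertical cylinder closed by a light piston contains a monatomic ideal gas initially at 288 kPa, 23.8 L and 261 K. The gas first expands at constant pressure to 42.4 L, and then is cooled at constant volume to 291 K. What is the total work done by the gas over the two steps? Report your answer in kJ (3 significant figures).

W_total ≈ 5.36 kJ

Step 1 (isobaric): W = PΔV = (288 kPa)(42.4 − 23.8 L) = 5357 J.
Step 2 (isochoric): W = 0 (constant volume).
W_total = 5357 + 0 = 5357 J.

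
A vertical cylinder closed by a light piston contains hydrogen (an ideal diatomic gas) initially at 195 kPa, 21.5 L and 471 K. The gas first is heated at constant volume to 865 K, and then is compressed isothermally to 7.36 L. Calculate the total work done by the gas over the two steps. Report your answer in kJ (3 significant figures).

Step 1 (isochoric): W = 0 (constant volume).
After step 1: P = 358.1 kPa (V unchanged).
Step 2 (isothermal): W = P₁V₁ ln(V₂/V₁) = (7700) ln(7.36/21.5) = -8254 J.
W_total = 0 − 8254 = -8254 J.

W_total ≈ -8.25 kJ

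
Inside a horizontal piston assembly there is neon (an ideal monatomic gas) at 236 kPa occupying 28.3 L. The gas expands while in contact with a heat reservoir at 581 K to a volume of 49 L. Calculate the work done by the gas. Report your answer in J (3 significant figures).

W ≈ 3670 J

Isothermal: W = nRT ln(V₂/V₁) = P₁V₁ ln(V₂/V₁).
P₁V₁ = (236 kPa)(28.3 L) = 6679 J.
W = 6679 × ln(49/28.3) = 6679 × 0.549
W_by_gas = 3666 J.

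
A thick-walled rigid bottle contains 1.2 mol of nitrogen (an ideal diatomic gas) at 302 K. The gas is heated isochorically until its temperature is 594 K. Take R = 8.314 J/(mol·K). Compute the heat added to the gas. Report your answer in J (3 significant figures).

Constant volume ⇒ W = 0, so Q = ΔU = nCᵥΔT with Cᵥ = 5R/2 = 20.79 J/(mol·K).
ΔU = (1.2)(20.79)(594 − 302) = 7283 J.

Q ≈ 7280 J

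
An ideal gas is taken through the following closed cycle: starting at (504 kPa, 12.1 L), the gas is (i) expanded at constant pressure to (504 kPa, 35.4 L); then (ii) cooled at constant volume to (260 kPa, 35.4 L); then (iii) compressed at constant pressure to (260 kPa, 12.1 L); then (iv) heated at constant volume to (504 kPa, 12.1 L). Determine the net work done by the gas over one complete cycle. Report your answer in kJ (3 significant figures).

Constant-volume legs do no work.
W(i) = (504)(35.4 − 12.1) = 11743 J; W(iii) = (260)(12.1 − 35.4) = -6058 J.
W_net = 11743 − 6058 = 5685 J (the clockwise enclosed area).

W_net ≈ 5.69 kJ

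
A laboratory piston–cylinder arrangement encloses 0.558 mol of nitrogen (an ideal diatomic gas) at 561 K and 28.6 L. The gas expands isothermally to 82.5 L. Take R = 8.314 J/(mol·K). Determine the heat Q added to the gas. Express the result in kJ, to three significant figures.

Q ≈ 2.76 kJ

Isothermal ⇒ ΔU = 0, so Q = W = nRT ln(V₂/V₁).
Q = (0.558)(8.314)(561) ln(82.5/28.6) = 2603 × 1.059 = 2757 J.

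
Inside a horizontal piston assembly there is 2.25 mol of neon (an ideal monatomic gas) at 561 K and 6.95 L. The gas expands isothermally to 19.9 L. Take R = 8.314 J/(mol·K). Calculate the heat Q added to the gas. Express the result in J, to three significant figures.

Isothermal ⇒ ΔU = 0, so Q = W = nRT ln(V₂/V₁).
Q = (2.25)(8.314)(561) ln(19.9/6.95) = 10494 × 1.052 = 11040 J.

Q ≈ 11000 J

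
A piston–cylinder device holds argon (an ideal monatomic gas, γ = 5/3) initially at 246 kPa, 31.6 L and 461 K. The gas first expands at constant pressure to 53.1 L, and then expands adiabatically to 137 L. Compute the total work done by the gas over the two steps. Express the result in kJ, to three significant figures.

Step 1 (isobaric): W = PΔV = (246 kPa)(53.1 − 31.6 L) = 5289 J.
After step 1: P = 246 kPa, V = 53.1 L, T = 774.7 K.
Step 2 (adiabatic): W = (P₁V₁ − P₂V₂)/(γ−1) = (13063 − 6944)/0.667 = 9178 J.
W_total = 5289 + 9178 = 14467 J.

W_total ≈ 14.5 kJ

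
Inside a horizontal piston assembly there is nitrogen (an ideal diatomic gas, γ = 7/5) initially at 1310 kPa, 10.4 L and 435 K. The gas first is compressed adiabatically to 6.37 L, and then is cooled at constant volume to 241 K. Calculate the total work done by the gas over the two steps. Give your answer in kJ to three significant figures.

Step 1 (adiabatic): W = (P₁V₁ − P₂V₂)/(γ−1) = (13624 − 16575)/0.4 = -7378 J.
Step 2 (isochoric): W = 0 (constant volume).
W_total = -7378 + 0 = -7378 J.

W_total ≈ -7.38 kJ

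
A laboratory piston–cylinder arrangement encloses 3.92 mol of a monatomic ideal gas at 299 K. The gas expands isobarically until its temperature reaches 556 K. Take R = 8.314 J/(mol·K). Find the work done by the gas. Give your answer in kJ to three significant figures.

W ≈ 8.38 kJ

Isobaric: W = P ΔV = nR ΔT.
W = (3.92)(8.314)(556 − 299) = 8376 J.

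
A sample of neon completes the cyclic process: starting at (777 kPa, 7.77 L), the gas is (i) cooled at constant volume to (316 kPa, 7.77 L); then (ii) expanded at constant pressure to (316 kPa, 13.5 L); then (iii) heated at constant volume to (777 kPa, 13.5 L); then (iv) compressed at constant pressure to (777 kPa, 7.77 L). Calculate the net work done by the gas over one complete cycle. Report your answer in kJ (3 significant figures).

Constant-volume legs do no work.
W(ii) = (316)(13.5 − 7.77) = 1811 J; W(iv) = (777)(7.77 − 13.5) = -4452 J.
W_net = 1811 − 4452 = -2642 J (the counter-clockwise enclosed area).

W_net ≈ -2.64 kJ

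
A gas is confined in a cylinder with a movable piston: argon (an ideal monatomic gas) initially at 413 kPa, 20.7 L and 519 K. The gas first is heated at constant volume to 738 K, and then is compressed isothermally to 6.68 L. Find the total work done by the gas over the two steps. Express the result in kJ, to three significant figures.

Step 1 (isochoric): W = 0 (constant volume).
After step 1: P = 587.3 kPa (V unchanged).
Step 2 (isothermal): W = P₁V₁ ln(V₂/V₁) = (12157) ln(6.68/20.7) = -13749 J.
W_total = 0 − 13749 = -13749 J.

W_total ≈ -13.7 kJ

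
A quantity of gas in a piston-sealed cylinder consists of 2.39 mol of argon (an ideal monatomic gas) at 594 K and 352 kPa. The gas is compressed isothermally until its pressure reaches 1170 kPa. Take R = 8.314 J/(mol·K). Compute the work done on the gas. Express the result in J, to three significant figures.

W ≈ 14200 J

Isothermal process: W = nRT ln(V₂/V₁) = nRT ln(P₁/P₂).
W = (2.39)(8.314)(594) × ln(352/1170)
  = 11803 × ln(0.3009) = 11803 × -1.201
W_by_gas = -14177 J; work on gas = −W_by = 14177 J.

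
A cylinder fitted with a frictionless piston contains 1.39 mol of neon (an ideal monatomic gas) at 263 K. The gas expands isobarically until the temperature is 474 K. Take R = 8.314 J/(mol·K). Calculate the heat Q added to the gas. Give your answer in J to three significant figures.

Q ≈ 6100 J

Isobaric: W = nRΔT = (1.39)(8.314)(211) = 2438 J.
ΔU = nCᵥΔT with Cᵥ = 3R/2: ΔU = (1.39)(12.47)(211) = 3658 J.
Q = ΔU + W = 3658 + 2438 = 6096 J.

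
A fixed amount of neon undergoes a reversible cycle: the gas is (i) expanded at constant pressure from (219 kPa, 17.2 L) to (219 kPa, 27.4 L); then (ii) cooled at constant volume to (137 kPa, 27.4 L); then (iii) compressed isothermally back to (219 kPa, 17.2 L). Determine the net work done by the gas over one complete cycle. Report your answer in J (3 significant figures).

W_net ≈ 486 J

Leg (i): W = PΔV = (219)(27.4 − 17.2) = 2234 J.
Leg (ii): W = 0.
Leg (iii): W = PᵢVᵢ ln(V_f/Vᵢ) = (3754) ln(17.2/27.4) = -1748 J.
W_net = 2234 − 1748 = 485.9 J.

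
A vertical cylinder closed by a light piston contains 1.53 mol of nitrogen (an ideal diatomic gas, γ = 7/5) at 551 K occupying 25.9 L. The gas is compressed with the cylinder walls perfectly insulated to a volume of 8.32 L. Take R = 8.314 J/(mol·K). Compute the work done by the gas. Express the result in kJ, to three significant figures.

W ≈ -10.1 kJ

Adiabatic: TV^(γ−1) = const with γ = 7/5.
T₂ = T₁ (V₁/V₂)^(γ−1) = 551 × (25.9/8.32)^0.4 = 551 × 1.575 = 867.8 K.
W_by = nCᵥ(T₁ − T₂) = (1.53)(20.79)(551 − 867.8) = -10075 J.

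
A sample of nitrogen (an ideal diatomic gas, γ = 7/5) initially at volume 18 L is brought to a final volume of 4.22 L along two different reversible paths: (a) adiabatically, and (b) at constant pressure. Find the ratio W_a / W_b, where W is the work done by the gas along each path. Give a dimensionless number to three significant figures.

Path (a) adiabatic: W = P₁V₁(1 − (V₁/V₂)^(γ−1))/(γ−1) → W_a/(P₁V₁) = -1.966.
Path (b) isobaric: W = P₁(V₂ − V₁) → W_b/(P₁V₁) = -0.7656.
W_a / W_b = -1.966 / -0.7656 = 2.568.

W_a / W_b ≈ 2.57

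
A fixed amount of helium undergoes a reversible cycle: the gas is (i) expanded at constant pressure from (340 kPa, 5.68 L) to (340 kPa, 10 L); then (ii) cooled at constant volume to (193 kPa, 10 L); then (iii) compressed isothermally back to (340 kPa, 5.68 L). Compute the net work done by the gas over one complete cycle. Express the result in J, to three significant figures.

W_net ≈ 377 J

Leg (i): W = PΔV = (340)(10 − 5.68) = 1469 J.
Leg (ii): W = 0.
Leg (iii): W = PᵢVᵢ ln(V_f/Vᵢ) = (1930) ln(5.68/10) = -1092 J.
W_net = 1469 − 1092 = 377.1 J.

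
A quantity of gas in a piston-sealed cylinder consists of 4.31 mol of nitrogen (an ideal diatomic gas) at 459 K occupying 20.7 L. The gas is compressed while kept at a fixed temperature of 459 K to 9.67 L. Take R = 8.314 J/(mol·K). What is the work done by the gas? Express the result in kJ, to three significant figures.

W ≈ -12.5 kJ

Isothermal: W = nRT ln(V₂/V₁).
W = (4.31)(8.314)(459) × ln(9.67/20.7)
  = 16448 × -0.7611
W_by_gas = -12518 J.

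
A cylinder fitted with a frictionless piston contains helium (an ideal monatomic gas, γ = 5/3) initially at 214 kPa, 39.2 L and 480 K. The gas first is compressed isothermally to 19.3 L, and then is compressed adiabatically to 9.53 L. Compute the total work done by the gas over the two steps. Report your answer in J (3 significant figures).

W_total ≈ -13500 J

Step 1 (isothermal): W = P₁V₁ ln(V₂/V₁) = (8389) ln(19.3/39.2) = -5944 J.
After step 1: P = 434.7 kPa, V = 19.3 L, T = 480 K.
Step 2 (adiabatic): W = (P₁V₁ − P₂V₂)/(γ−1) = (8389 − 13428)/0.667 = -7559 J.
W_total = -5944 − 7559 = -13503 J.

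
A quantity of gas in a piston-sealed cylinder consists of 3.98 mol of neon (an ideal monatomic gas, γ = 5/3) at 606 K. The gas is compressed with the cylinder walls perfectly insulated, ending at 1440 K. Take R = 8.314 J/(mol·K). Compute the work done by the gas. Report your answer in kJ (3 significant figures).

Adiabatic ⇒ Q = 0, so W_by = −ΔU = nCᵥ(T₁ − T₂).
Cᵥ = 3R/2 = 12.47 J/(mol·K).
W = (3.98)(12.47)(606 − 1440) = -41395 J.

W ≈ -41.4 kJ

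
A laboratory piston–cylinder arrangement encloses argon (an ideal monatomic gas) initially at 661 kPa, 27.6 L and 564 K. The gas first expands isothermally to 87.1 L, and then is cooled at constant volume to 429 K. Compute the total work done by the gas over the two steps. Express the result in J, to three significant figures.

W_total ≈ 21000 J

Step 1 (isothermal): W = P₁V₁ ln(V₂/V₁) = (18244) ln(87.1/27.6) = 20966 J.
Step 2 (isochoric): W = 0 (constant volume).
W_total = 20966 + 0 = 20966 J.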